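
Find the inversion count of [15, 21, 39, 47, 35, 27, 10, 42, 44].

13

For each element, count later entries that are smaller:
15 → 10 → 1
21 → 10 → 1
39 → 35, 27, 10 → 3
47 → 35, 27, 10, 42, 44 → 5
35 → 27, 10 → 2
27 → 10 → 1
10 → none → 0
42 → none → 0
44 → none → 0
Sum: 1 + 1 + 3 + 5 + 2 + 1 + 0 + 0 + 0 = 13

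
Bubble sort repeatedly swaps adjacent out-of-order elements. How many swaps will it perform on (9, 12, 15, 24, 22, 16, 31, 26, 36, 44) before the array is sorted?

Each adjacent swap fixes exactly one inversion, so the minimum swap count equals the number of inversions.
Count inversions — for each element, later elements that are smaller:
9: none → 0
12: none → 0
15: none → 0
24: 22, 16 → 2
22: 16 → 1
16: none → 0
31: 26 → 1
26: none → 0
36: none → 0
44: none → 0
Total inversions: 0 + 0 + 0 + 2 + 1 + 0 + 1 + 0 + 0 + 0 = 4

4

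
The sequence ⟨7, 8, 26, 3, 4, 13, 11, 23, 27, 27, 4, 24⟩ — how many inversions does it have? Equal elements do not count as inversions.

21

For each element, count later entries that are smaller:
7: 3
8: 3
26: 7
3: 0
4: 0
13: 2
11: 1
23: 1
27: 2
27: 2
4: 0
24: 0
Sum: 3 + 3 + 7 + 0 + 0 + 2 + 1 + 1 + 2 + 2 + 0 + 0 = 21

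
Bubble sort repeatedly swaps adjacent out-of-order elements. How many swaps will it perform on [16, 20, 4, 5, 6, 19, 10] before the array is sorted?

Minimum adjacent swaps = number of inversions (each swap of adjacent out-of-order elements removes one inversion and no swap can remove more).
Count inversions — for each element, later elements that are smaller:
16: 4, 5, 6, 10 → 4
20: 4, 5, 6, 19, 10 → 5
4: none → 0
5: none → 0
6: none → 0
19: 10 → 1
10: none → 0
Total inversions: 4 + 5 + 0 + 0 + 0 + 1 + 0 = 10

10 adjacent swaps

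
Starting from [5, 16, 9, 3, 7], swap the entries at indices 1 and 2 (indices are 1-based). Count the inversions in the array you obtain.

7

Positions 1 and 2 hold 5 and 16; after swapping, the array is [16, 5, 9, 3, 7].
For each element, count later entries that are smaller:
16: 4
5: 1
9: 2
3: 0
7: 0
Sum: 4 + 1 + 2 + 0 + 0 = 7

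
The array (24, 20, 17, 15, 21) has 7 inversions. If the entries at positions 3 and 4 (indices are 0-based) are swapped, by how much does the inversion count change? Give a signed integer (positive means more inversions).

+1

Positions 3 and 4 hold 15 and 21; after swapping, the array is [24, 20, 17, 21, 15].
Sweep left to right; for each value list the smaller values that follow it:
24: 4
20: 2
17: 1
21: 1
15: 0
Sum: 4 + 2 + 1 + 1 + 0 = 8
Change: 8 − 7 = +1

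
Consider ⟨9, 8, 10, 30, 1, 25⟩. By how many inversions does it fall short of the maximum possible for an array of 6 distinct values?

Maximum inversions for 6 distinct elements is C(6, 2) = 6·5/2 = 15.
Current inversions — for each element, count later smaller elements:
9: 2
8: 1
10: 1
30: 2
1: 0
25: 0
Current total: 2 + 1 + 1 + 2 + 0 + 0 = 6
Shortfall: 15 − 6 = 9

9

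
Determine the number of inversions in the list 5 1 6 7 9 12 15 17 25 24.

There are 2 inversions.

For each element, count later entries that are smaller:
5 → 1 → 1
1 → none → 0
6 → none → 0
7 → none → 0
9 → none → 0
12 → none → 0
15 → none → 0
17 → none → 0
25 → 24 → 1
24 → none → 0
Sum: 1 + 0 + 0 + 0 + 0 + 0 + 0 + 0 + 1 + 0 = 2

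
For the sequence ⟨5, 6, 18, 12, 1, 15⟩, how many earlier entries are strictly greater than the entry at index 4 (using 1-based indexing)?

The element at index 4 is 12.
Elements before it: 5, 6, 18
Those larger than 12: 18

1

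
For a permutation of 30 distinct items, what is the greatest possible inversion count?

435 inversions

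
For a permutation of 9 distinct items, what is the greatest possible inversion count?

36

A reversed (strictly descending) arrangement makes every pair an inversion, giving C(9, 2) inversions.
C(9, 2) = 9·8/2 = 36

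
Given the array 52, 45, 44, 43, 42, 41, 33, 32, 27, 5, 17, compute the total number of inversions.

54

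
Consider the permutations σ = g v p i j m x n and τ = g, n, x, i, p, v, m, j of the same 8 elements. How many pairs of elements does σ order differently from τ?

Assign each item its position (1..8) in the first ordering, then rewrite the second ordering as that position sequence:
positions: g→1, v→2, p→3, i→4, j→5, m→6, x→7, n→8
second ordering as positions: [1, 8, 7, 4, 3, 2, 6, 5]
Discordant pairs = inversions in this position sequence.
1: 0
8: 7, 4, 3, 2, 6, 5 → 6
7: 4, 3, 2, 6, 5 → 5
4: 3, 2 → 2
3: 2 → 1
2: 0
6: 5 → 1
5: 0
Total: 0 + 6 + 5 + 2 + 1 + 0 + 1 + 0 = 15

15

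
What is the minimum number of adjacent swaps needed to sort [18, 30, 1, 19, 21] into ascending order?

Each adjacent swap fixes exactly one inversion, so the minimum swap count equals the number of inversions.
Count inversions — for each element, later elements that are smaller:
18: 1 → 1
30: 1, 19, 21 → 3
1: none → 0
19: none → 0
21: none → 0
Total inversions: 1 + 3 + 0 + 0 + 0 = 4

4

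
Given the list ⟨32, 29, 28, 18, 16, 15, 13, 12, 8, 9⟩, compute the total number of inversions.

Sweep left to right; for each value list the smaller values that follow it:
32: 9
29: 8
28: 7
18: 6
16: 5
15: 4
13: 3
12: 2
8: 0
9: 0
Sum: 9 + 8 + 7 + 6 + 5 + 4 + 3 + 2 + 0 + 0 = 44

44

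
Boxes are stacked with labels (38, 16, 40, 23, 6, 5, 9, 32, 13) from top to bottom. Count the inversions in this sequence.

23

Count, for each position, how many later elements it exceeds:
38 → 16, 23, 6, 5, 9, 32, 13 → 7
16 → 6, 5, 9, 13 → 4
40 → 23, 6, 5, 9, 32, 13 → 6
23 → 6, 5, 9, 13 → 4
6 → 5 → 1
5 → none → 0
9 → none → 0
32 → 13 → 1
13 → none → 0
Sum: 7 + 4 + 6 + 4 + 1 + 0 + 0 + 1 + 0 = 23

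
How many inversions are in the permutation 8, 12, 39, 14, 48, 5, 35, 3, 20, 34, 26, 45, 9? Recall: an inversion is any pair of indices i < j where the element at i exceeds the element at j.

Out-of-order pairs: 35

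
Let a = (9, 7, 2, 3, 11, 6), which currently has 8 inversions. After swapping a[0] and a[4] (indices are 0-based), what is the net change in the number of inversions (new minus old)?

+1

Positions 0 and 4 hold 9 and 11; after swapping, the array is [11, 7, 2, 3, 9, 6].
For each element, count later entries that are smaller:
11 → 7, 2, 3, 9, 6 → 5
7 → 2, 3, 6 → 3
2 → none → 0
3 → none → 0
9 → 6 → 1
6 → none → 0
Sum: 5 + 3 + 0 + 0 + 1 + 0 = 9
Change: 9 − 8 = +1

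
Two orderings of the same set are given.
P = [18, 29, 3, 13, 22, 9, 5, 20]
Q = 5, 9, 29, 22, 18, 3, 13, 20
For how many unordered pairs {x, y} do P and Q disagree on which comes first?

Assign each item its position (1..8) in the first ordering, then rewrite the second ordering as that position sequence:
positions: 18→1, 29→2, 3→3, 13→4, 22→5, 9→6, 5→7, 20→8
second ordering as positions: [7, 6, 2, 5, 1, 3, 4, 8]
Discordant pairs = inversions in this position sequence.
7: 6, 2, 5, 1, 3, 4 → 6
6: 2, 5, 1, 3, 4 → 5
2: 1 → 1
5: 1, 3, 4 → 3
1: 0
3: 0
4: 0
8: 0
Total: 6 + 5 + 1 + 3 + 0 + 0 + 0 + 0 = 15

15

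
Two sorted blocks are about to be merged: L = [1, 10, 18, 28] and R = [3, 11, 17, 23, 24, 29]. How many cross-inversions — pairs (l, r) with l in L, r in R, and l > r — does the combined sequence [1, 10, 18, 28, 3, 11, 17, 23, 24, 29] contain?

There are 9 split inversions.

For each element r of the right run, count left-run elements greater than r:
r = 3: 10, 18, 28 → 3
r = 11: 18, 28 → 2
r = 17: 18, 28 → 2
r = 23: 28 → 1
r = 24: 28 → 1
r = 29: none → 0
Cross-inversions: 3 + 2 + 2 + 1 + 1 + 0 = 9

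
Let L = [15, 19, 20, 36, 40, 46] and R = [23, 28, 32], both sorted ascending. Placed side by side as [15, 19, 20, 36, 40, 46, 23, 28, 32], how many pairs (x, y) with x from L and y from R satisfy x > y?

Take each right-half value and tally the left-half values above it:
r = 23: 36, 40, 46 → 3
r = 28: 36, 40, 46 → 3
r = 32: 36, 40, 46 → 3
Cross-inversions: 3 + 3 + 3 = 9

9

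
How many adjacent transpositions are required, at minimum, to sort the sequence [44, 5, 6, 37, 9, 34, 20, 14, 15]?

The minimum number of adjacent swaps to sort an array equals its inversion count, since every such swap removes exactly one inversion.
Count inversions — for each element, later elements that are smaller:
44: 5, 6, 37, 9, 34, 20, 14, 15 → 8
5: none → 0
6: none → 0
37: 9, 34, 20, 14, 15 → 5
9: none → 0
34: 20, 14, 15 → 3
20: 14, 15 → 2
14: none → 0
15: none → 0
Total inversions: 8 + 0 + 0 + 5 + 0 + 3 + 2 + 0 + 0 = 18

18 swaps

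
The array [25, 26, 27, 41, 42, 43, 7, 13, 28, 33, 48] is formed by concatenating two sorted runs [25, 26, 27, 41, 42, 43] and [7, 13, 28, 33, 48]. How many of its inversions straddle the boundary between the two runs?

18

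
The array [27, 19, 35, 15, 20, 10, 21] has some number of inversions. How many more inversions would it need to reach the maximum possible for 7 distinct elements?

8

Maximum inversions for 7 distinct elements is C(7, 2) = 7·6/2 = 21.
Current inversions — for each element, count later smaller elements:
27: 5
19: 2
35: 4
15: 1
20: 1
10: 0
21: 0
Current total: 5 + 2 + 4 + 1 + 1 + 0 + 0 = 13
Shortfall: 21 − 13 = 8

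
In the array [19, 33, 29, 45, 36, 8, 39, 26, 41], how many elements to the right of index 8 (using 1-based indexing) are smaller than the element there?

The element at index 8 is 26.
Elements after it: 41
None of them are smaller than 26.

0 such elements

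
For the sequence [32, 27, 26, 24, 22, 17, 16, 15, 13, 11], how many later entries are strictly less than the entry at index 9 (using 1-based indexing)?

1 such element

The element at index 9 is 13.
Elements after it: 11
Those smaller than 13: 11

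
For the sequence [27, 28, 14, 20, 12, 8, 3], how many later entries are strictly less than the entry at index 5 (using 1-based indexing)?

2

The element at index 5 is 12.
Elements after it: 8, 3
Those smaller than 12: 8, 3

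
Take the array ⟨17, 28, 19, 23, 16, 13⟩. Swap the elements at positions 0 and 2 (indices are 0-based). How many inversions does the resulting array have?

12

Positions 0 and 2 hold 17 and 19; after swapping, the array is [19, 28, 17, 23, 16, 13].
For each element, count later entries that are smaller:
19 → 17, 16, 13 → 3
28 → 17, 23, 16, 13 → 4
17 → 16, 13 → 2
23 → 16, 13 → 2
16 → 13 → 1
13 → none → 0
Sum: 3 + 4 + 2 + 2 + 1 + 0 = 12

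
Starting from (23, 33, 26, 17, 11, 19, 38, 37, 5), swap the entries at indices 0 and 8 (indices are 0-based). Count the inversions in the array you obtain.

13

Positions 0 and 8 hold 23 and 5; after swapping, the array is [5, 33, 26, 17, 11, 19, 38, 37, 23].
Count, for each position, how many later elements it exceeds:
5 → none → 0
33 → 26, 17, 11, 19, 23 → 5
26 → 17, 11, 19, 23 → 4
17 → 11 → 1
11 → none → 0
19 → none → 0
38 → 37, 23 → 2
37 → 23 → 1
23 → none → 0
Sum: 0 + 5 + 4 + 1 + 0 + 0 + 2 + 1 + 0 = 13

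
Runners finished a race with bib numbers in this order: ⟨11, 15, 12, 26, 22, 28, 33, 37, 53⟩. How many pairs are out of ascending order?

Element-by-element contributions:
11 → none → 0
15 → 12 → 1
12 → none → 0
26 → 22 → 1
22 → none → 0
28 → none → 0
33 → none → 0
37 → none → 0
53 → none → 0
Sum: 0 + 1 + 0 + 1 + 0 + 0 + 0 + 0 + 0 = 2

Out-of-order pairs: 2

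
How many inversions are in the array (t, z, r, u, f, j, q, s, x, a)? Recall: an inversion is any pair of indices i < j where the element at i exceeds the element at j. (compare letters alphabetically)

For each element, count later entries that are smaller:
t → r, f, j, q, s, a → 6
z → r, u, f, j, q, s, x, a → 8
r → f, j, q, a → 4
u → f, j, q, s, a → 5
f → a → 1
j → a → 1
q → a → 1
s → a → 1
x → a → 1
a → none → 0
Sum: 6 + 8 + 4 + 5 + 1 + 1 + 1 + 1 + 1 + 0 = 28

28 inversions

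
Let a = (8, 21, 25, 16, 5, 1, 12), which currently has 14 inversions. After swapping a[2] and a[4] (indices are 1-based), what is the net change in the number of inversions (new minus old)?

-1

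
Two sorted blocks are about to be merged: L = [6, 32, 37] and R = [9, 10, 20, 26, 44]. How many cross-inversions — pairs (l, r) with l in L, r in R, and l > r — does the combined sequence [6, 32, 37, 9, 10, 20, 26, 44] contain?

8

For each element r of the right run, count left-run elements greater than r:
r = 9: 32, 37 → 2
r = 10: 32, 37 → 2
r = 20: 32, 37 → 2
r = 26: 32, 37 → 2
r = 44: none → 0
Cross-inversions: 2 + 2 + 2 + 2 + 0 = 8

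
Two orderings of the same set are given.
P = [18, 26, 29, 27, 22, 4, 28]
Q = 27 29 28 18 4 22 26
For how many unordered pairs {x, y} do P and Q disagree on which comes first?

Assign each item its position (1..7) in the first ordering, then rewrite the second ordering as that position sequence:
positions: 18→1, 26→2, 29→3, 27→4, 22→5, 4→6, 28→7
second ordering as positions: [4, 3, 7, 1, 6, 5, 2]
Discordant pairs = inversions in this position sequence.
4: 3, 1, 2 → 3
3: 1, 2 → 2
7: 1, 6, 5, 2 → 4
1: 0
6: 5, 2 → 2
5: 2 → 1
2: 0
Total: 3 + 2 + 4 + 0 + 2 + 1 + 0 = 12

12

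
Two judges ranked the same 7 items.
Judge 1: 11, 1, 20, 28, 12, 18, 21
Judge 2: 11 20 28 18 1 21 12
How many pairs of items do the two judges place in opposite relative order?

Assign each item its position (1..7) in the first ordering, then rewrite the second ordering as that position sequence:
positions: 11→1, 1→2, 20→3, 28→4, 12→5, 18→6, 21→7
second ordering as positions: [1, 3, 4, 6, 2, 7, 5]
Discordant pairs = inversions in this position sequence.
1: 0
3: 2 → 1
4: 2 → 1
6: 2, 5 → 2
2: 0
7: 5 → 1
5: 0
Total: 0 + 1 + 1 + 2 + 0 + 1 + 0 = 5

5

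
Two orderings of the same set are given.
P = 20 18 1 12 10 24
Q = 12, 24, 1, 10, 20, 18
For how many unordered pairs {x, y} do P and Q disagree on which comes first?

Assign each item its position (1..6) in the first ordering, then rewrite the second ordering as that position sequence:
positions: 20→1, 18→2, 1→3, 12→4, 10→5, 24→6
second ordering as positions: [4, 6, 3, 5, 1, 2]
Discordant pairs = inversions in this position sequence.
4: 3, 1, 2 → 3
6: 3, 5, 1, 2 → 4
3: 1, 2 → 2
5: 1, 2 → 2
1: 0
2: 0
Total: 3 + 4 + 2 + 2 + 0 + 0 = 11

There are 11 disagreeing pairs.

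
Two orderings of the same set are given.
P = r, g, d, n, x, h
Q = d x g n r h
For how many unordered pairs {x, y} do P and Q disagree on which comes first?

Assign each item its position (1..6) in the first ordering, then rewrite the second ordering as that position sequence:
positions: r→1, g→2, d→3, n→4, x→5, h→6
second ordering as positions: [3, 5, 2, 4, 1, 6]
Discordant pairs = inversions in this position sequence.
3: 2, 1 → 2
5: 2, 4, 1 → 3
2: 1 → 1
4: 1 → 1
1: 0
6: 0
Total: 2 + 3 + 1 + 1 + 0 + 0 = 7

Disagreeing pairs: 7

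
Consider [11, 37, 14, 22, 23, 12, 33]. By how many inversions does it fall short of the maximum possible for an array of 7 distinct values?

Maximum inversions for 7 distinct elements is C(7, 2) = 7·6/2 = 21.
Current inversions — for each element, count later smaller elements:
11: 0
37: 5
14: 1
22: 1
23: 1
12: 0
33: 0
Current total: 0 + 5 + 1 + 1 + 1 + 0 + 0 = 8
Shortfall: 21 − 8 = 13

13 inversions short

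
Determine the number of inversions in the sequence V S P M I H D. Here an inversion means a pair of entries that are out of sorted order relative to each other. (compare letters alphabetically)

Element-by-element contributions:
V: 6
S: 5
P: 4
M: 3
I: 2
H: 1
D: 0
Sum: 6 + 5 + 4 + 3 + 2 + 1 + 0 = 21

Out-of-order pairs: 21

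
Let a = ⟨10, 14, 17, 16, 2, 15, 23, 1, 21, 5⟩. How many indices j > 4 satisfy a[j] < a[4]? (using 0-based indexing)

1 such element

The element at index 4 is 2.
Elements after it: 15, 23, 1, 21, 5
Those smaller than 2: 1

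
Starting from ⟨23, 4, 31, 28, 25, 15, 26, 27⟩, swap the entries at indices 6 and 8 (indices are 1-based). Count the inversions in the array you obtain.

Inversions: 15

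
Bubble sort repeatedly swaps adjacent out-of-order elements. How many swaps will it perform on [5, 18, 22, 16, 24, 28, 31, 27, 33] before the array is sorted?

4 swaps

The minimum number of adjacent swaps to sort an array equals its inversion count, since every such swap removes exactly one inversion.
Count inversions — for each element, later elements that are smaller:
5: none → 0
18: 16 → 1
22: 16 → 1
16: none → 0
24: none → 0
28: 27 → 1
31: 27 → 1
27: none → 0
33: none → 0
Total inversions: 0 + 1 + 1 + 0 + 0 + 1 + 1 + 0 + 0 = 4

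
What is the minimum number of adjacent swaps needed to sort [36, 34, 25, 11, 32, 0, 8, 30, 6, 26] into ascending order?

32

Minimum adjacent swaps = number of inversions (each swap of adjacent out-of-order elements removes one inversion and no swap can remove more).
Count inversions — for each element, later elements that are smaller:
36: 34, 25, 11, 32, 0, 8, 30, 6, 26 → 9
34: 25, 11, 32, 0, 8, 30, 6, 26 → 8
25: 11, 0, 8, 6 → 4
11: 0, 8, 6 → 3
32: 0, 8, 30, 6, 26 → 5
0: none → 0
8: 6 → 1
30: 6, 26 → 2
6: none → 0
26: none → 0
Total inversions: 9 + 8 + 4 + 3 + 5 + 0 + 1 + 2 + 0 + 0 = 32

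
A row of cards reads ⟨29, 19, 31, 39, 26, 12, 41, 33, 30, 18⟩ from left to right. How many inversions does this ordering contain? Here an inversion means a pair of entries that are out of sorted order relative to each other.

Element-by-element contributions:
29: 4
19: 2
31: 4
39: 5
26: 2
12: 0
41: 3
33: 2
30: 1
18: 0
Sum: 4 + 2 + 4 + 5 + 2 + 0 + 3 + 2 + 1 + 0 = 23

There are 23 inversions.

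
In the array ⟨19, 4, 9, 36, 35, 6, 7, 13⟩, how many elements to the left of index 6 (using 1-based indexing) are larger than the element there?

4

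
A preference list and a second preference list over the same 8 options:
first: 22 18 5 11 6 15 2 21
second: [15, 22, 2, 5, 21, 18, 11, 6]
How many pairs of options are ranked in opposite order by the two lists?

13

Assign each item its position (1..8) in the first ordering, then rewrite the second ordering as that position sequence:
positions: 22→1, 18→2, 5→3, 11→4, 6→5, 15→6, 2→7, 21→8
second ordering as positions: [6, 1, 7, 3, 8, 2, 4, 5]
Discordant pairs = inversions in this position sequence.
6: 1, 3, 2, 4, 5 → 5
1: 0
7: 3, 2, 4, 5 → 4
3: 2 → 1
8: 2, 4, 5 → 3
2: 0
4: 0
5: 0
Total: 5 + 0 + 4 + 1 + 3 + 0 + 0 + 0 = 13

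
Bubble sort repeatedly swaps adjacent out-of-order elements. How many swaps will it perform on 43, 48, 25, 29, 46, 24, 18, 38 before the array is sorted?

Each adjacent swap fixes exactly one inversion, so the minimum swap count equals the number of inversions.
Count inversions — for each element, later elements that are smaller:
43: 25, 29, 24, 18, 38 → 5
48: 25, 29, 46, 24, 18, 38 → 6
25: 24, 18 → 2
29: 24, 18 → 2
46: 24, 18, 38 → 3
24: 18 → 1
18: none → 0
38: none → 0
Total inversions: 5 + 6 + 2 + 2 + 3 + 1 + 0 + 0 = 19

Swaps: 19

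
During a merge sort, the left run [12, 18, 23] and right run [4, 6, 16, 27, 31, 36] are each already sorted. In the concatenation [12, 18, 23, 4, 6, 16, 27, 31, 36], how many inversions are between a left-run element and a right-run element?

Count, for every r in R, how many entries of L exceed r:
r = 4: 12, 18, 23 → 3
r = 6: 12, 18, 23 → 3
r = 16: 18, 23 → 2
r = 27: none → 0
r = 31: none → 0
r = 36: none → 0
Cross-inversions: 3 + 3 + 2 + 0 + 0 + 0 = 8

8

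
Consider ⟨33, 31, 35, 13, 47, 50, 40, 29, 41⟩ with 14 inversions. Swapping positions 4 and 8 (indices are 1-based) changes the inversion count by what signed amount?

Positions 4 and 8 hold 13 and 29; after swapping, the array is [33, 31, 35, 29, 47, 50, 40, 13, 41].
Count, for each position, how many later elements it exceeds:
33: 3
31: 2
35: 2
29: 1
47: 3
50: 3
40: 1
13: 0
41: 0
Sum: 3 + 2 + 2 + 1 + 3 + 3 + 1 + 0 + 0 = 15
Change: 15 − 14 = +1

+1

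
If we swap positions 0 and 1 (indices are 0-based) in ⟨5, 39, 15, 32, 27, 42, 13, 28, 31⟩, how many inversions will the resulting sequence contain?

Positions 0 and 1 hold 5 and 39; after swapping, the array is [39, 5, 15, 32, 27, 42, 13, 28, 31].
For each element, count later entries that are smaller:
39: 7
5: 0
15: 1
32: 4
27: 1
42: 3
13: 0
28: 0
31: 0
Sum: 7 + 0 + 1 + 4 + 1 + 3 + 0 + 0 + 0 = 16

16 inversions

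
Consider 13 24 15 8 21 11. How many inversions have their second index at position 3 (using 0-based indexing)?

The element at index 3 is 8.
Elements before it: 13, 24, 15
Those larger than 8: 13, 24, 15

3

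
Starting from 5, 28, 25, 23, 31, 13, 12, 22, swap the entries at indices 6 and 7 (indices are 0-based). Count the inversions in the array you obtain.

Positions 6 and 7 hold 12 and 22; after swapping, the array is [5, 28, 25, 23, 31, 13, 22, 12].
Count, for each position, how many later elements it exceeds:
5 → none → 0
28 → 25, 23, 13, 22, 12 → 5
25 → 23, 13, 22, 12 → 4
23 → 13, 22, 12 → 3
31 → 13, 22, 12 → 3
13 → 12 → 1
22 → 12 → 1
12 → none → 0
Sum: 0 + 5 + 4 + 3 + 3 + 1 + 1 + 0 = 17

Inversions: 17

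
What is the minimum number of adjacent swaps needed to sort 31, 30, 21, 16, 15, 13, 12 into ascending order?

Swaps: 21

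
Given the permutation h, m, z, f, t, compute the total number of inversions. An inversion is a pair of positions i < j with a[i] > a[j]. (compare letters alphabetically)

4

Count, for each position, how many later elements it exceeds:
h → f → 1
m → f → 1
z → f, t → 2
f → none → 0
t → none → 0
Sum: 1 + 1 + 2 + 0 + 0 = 4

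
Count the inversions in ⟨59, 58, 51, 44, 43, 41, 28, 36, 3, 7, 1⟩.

Out-of-order pairs: 53

For each element, count later entries that are smaller:
59: 10
58: 9
51: 8
44: 7
43: 6
41: 5
28: 3
36: 3
3: 1
7: 1
1: 0
Sum: 10 + 9 + 8 + 7 + 6 + 5 + 3 + 3 + 1 + 1 + 0 = 53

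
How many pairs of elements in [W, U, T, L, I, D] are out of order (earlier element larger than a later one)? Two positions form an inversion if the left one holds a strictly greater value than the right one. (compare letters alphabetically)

15

Element-by-element contributions:
W → U, T, L, I, D → 5
U → T, L, I, D → 4
T → L, I, D → 3
L → I, D → 2
I → D → 1
D → none → 0
Sum: 5 + 4 + 3 + 2 + 1 + 0 = 15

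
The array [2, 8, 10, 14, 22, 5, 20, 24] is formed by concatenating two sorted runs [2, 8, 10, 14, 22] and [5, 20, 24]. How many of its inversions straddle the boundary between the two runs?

There are 5 split inversions.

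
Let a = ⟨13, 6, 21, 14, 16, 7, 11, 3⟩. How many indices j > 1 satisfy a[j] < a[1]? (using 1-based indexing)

4

The element at index 1 is 13.
Elements after it: 6, 21, 14, 16, 7, 11, 3
Those smaller than 13: 6, 7, 11, 3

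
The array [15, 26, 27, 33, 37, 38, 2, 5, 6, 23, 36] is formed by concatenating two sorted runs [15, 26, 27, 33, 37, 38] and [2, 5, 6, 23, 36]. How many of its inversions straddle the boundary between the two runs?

25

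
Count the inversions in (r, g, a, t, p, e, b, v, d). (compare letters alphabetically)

For each element, count later entries that are smaller:
r: 6
g: 4
a: 0
t: 4
p: 3
e: 2
b: 0
v: 1
d: 0
Sum: 6 + 4 + 0 + 4 + 3 + 2 + 0 + 1 + 0 = 20

20 inversions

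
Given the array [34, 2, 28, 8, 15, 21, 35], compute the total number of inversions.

Inversion pairs (indices are 0-based):
(0,1): 34 > 2
(0,2): 34 > 28
(0,3): 34 > 8
(0,4): 34 > 15
(0,5): 34 > 21
(2,3): 28 > 8
(2,4): 28 > 15
(2,5): 28 > 21
That's 8 pairs.

Inversions: 8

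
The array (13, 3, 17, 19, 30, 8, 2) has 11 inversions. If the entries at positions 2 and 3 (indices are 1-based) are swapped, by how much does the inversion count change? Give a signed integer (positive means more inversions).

+1

Positions 2 and 3 hold 3 and 17; after swapping, the array is [13, 17, 3, 19, 30, 8, 2].
For each element, count later entries that are smaller:
13: 3
17: 3
3: 1
19: 2
30: 2
8: 1
2: 0
Sum: 3 + 3 + 1 + 2 + 2 + 1 + 0 = 12
Change: 12 − 11 = +1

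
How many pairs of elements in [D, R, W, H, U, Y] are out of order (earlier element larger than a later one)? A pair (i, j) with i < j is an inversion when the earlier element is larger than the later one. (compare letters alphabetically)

There are 3 inversions.

Sweep left to right; for each value list the smaller values that follow it:
D → none → 0
R → H → 1
W → H, U → 2
H → none → 0
U → none → 0
Y → none → 0
Sum: 0 + 1 + 2 + 0 + 0 + 0 = 3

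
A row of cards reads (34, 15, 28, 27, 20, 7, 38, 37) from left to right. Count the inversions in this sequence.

13 inversions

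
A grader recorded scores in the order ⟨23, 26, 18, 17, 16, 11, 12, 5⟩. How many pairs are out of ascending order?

For each element, count later entries that are smaller:
23 → 18, 17, 16, 11, 12, 5 → 6
26 → 18, 17, 16, 11, 12, 5 → 6
18 → 17, 16, 11, 12, 5 → 5
17 → 16, 11, 12, 5 → 4
16 → 11, 12, 5 → 3
11 → 5 → 1
12 → 5 → 1
5 → none → 0
Sum: 6 + 6 + 5 + 4 + 3 + 1 + 1 + 0 = 26

There are 26 inversions.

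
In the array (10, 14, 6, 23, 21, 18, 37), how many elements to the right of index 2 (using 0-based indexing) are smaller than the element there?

0

The element at index 2 is 6.
Elements after it: 23, 21, 18, 37
None of them are smaller than 6.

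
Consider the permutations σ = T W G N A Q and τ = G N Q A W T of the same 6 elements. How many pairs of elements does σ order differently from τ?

10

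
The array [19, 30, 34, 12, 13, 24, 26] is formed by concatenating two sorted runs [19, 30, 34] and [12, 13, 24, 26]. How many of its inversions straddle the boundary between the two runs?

For each element r of the right run, count left-run elements greater than r:
r = 12: 19, 30, 34 → 3
r = 13: 19, 30, 34 → 3
r = 24: 30, 34 → 2
r = 26: 30, 34 → 2
Cross-inversions: 3 + 3 + 2 + 2 = 10

10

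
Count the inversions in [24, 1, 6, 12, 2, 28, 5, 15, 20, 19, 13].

22

Element-by-element contributions:
24 → 1, 6, 12, 2, 5, 15, 20, 19, 13 → 9
1 → none → 0
6 → 2, 5 → 2
12 → 2, 5 → 2
2 → none → 0
28 → 5, 15, 20, 19, 13 → 5
5 → none → 0
15 → 13 → 1
20 → 19, 13 → 2
19 → 13 → 1
13 → none → 0
Sum: 9 + 0 + 2 + 2 + 0 + 5 + 0 + 1 + 2 + 1 + 0 = 22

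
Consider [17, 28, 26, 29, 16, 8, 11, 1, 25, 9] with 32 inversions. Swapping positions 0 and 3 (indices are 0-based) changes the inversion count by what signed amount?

Positions 0 and 3 hold 17 and 29; after swapping, the array is [29, 28, 26, 17, 16, 8, 11, 1, 25, 9].
For each element, count later entries that are smaller:
29 → 28, 26, 17, 16, 8, 11, 1, 25, 9 → 9
28 → 26, 17, 16, 8, 11, 1, 25, 9 → 8
26 → 17, 16, 8, 11, 1, 25, 9 → 7
17 → 16, 8, 11, 1, 9 → 5
16 → 8, 11, 1, 9 → 4
8 → 1 → 1
11 → 1, 9 → 2
1 → none → 0
25 → 9 → 1
9 → none → 0
Sum: 9 + 8 + 7 + 5 + 4 + 1 + 2 + 0 + 1 + 0 = 37
Change: 37 − 32 = +5

+5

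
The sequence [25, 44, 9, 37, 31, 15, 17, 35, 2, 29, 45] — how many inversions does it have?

27 out-of-order pairs

For each element, count later entries that are smaller:
25: 4
44: 8
9: 1
37: 6
31: 4
15: 1
17: 1
35: 2
2: 0
29: 0
45: 0
Sum: 4 + 8 + 1 + 6 + 4 + 1 + 1 + 2 + 0 + 0 + 0 = 27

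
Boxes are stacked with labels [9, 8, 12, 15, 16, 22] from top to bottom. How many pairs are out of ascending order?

1

Inversion pairs (indices are 0-based):
(0,1): 9 > 8
That's 1 pair.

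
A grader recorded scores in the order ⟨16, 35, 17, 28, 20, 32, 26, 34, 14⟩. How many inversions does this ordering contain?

Count, for each position, how many later elements it exceeds:
16: 1
35: 7
17: 1
28: 3
20: 1
32: 2
26: 1
34: 1
14: 0
Sum: 1 + 7 + 1 + 3 + 1 + 2 + 1 + 1 + 0 = 17

17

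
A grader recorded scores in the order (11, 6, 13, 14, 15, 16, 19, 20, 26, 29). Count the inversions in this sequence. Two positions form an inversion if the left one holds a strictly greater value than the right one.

Inversions: 1

Element-by-element contributions:
11: 1
6: 0
13: 0
14: 0
15: 0
16: 0
19: 0
20: 0
26: 0
29: 0
Sum: 1 + 0 + 0 + 0 + 0 + 0 + 0 + 0 + 0 + 0 = 1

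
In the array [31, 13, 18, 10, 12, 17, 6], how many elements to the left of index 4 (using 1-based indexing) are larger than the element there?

The element at index 4 is 10.
Elements before it: 31, 13, 18
Those larger than 10: 31, 13, 18

3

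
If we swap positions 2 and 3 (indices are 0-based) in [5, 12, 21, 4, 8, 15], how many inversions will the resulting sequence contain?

5 inversions

Positions 2 and 3 hold 21 and 4; after swapping, the array is [5, 12, 4, 21, 8, 15].
For each element, count later entries that are smaller:
5: 1
12: 2
4: 0
21: 2
8: 0
15: 0
Sum: 1 + 2 + 0 + 2 + 0 + 0 = 5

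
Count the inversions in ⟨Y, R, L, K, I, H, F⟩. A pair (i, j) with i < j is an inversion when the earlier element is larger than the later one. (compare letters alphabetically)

21

For each element, count later entries that are smaller:
Y → R, L, K, I, H, F → 6
R → L, K, I, H, F → 5
L → K, I, H, F → 4
K → I, H, F → 3
I → H, F → 2
H → F → 1
F → none → 0
Sum: 6 + 5 + 4 + 3 + 2 + 1 + 0 = 21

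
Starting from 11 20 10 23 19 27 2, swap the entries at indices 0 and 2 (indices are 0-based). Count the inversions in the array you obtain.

9

Positions 0 and 2 hold 11 and 10; after swapping, the array is [10, 20, 11, 23, 19, 27, 2].
Count, for each position, how many later elements it exceeds:
10 → 2 → 1
20 → 11, 19, 2 → 3
11 → 2 → 1
23 → 19, 2 → 2
19 → 2 → 1
27 → 2 → 1
2 → none → 0
Sum: 1 + 3 + 1 + 2 + 1 + 1 + 0 = 9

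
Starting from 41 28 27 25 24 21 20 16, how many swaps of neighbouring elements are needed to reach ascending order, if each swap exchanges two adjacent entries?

28

Minimum adjacent swaps = number of inversions (each swap of adjacent out-of-order elements removes one inversion and no swap can remove more).
Count inversions — for each element, later elements that are smaller:
41: 28, 27, 25, 24, 21, 20, 16 → 7
28: 27, 25, 24, 21, 20, 16 → 6
27: 25, 24, 21, 20, 16 → 5
25: 24, 21, 20, 16 → 4
24: 21, 20, 16 → 3
21: 20, 16 → 2
20: 16 → 1
16: none → 0
Total inversions: 7 + 6 + 5 + 4 + 3 + 2 + 1 + 0 = 28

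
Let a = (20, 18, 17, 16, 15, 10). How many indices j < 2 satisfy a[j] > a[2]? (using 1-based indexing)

The element at index 2 is 18.
Elements before it: 20
Those larger than 18: 20

1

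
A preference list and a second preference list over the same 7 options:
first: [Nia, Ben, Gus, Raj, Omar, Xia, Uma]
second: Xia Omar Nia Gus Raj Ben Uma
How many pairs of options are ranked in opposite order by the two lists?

Pairs: 11

Assign each item its position (1..7) in the first ordering, then rewrite the second ordering as that position sequence:
positions: Nia→1, Ben→2, Gus→3, Raj→4, Omar→5, Xia→6, Uma→7
second ordering as positions: [6, 5, 1, 3, 4, 2, 7]
Discordant pairs = inversions in this position sequence.
6: 5, 1, 3, 4, 2 → 5
5: 1, 3, 4, 2 → 4
1: 0
3: 2 → 1
4: 2 → 1
2: 0
7: 0
Total: 5 + 4 + 0 + 1 + 1 + 0 + 0 = 11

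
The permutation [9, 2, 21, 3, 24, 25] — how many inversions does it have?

Inversions: 3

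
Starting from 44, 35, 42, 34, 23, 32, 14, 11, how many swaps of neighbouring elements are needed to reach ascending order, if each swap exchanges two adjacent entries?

26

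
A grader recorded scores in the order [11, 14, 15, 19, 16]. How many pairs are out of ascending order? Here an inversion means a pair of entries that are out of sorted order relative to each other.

1 out-of-order pair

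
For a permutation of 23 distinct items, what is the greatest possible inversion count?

A reversed (strictly descending) arrangement makes every pair an inversion, giving C(23, 2) inversions.
C(23, 2) = 23·22/2 = 253

Inversions: 253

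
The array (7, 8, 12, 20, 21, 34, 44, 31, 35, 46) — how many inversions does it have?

3

For each element, count later entries that are smaller:
7: 0
8: 0
12: 0
20: 0
21: 0
34: 1
44: 2
31: 0
35: 0
46: 0
Sum: 0 + 0 + 0 + 0 + 0 + 1 + 2 + 0 + 0 + 0 = 3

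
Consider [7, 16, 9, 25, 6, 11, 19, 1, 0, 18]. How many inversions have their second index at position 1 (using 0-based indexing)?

The element at index 1 is 16.
Elements before it: 7
None of them are larger than 16.

0 such elements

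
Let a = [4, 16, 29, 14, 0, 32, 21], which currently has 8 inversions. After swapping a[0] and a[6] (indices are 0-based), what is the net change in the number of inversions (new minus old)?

Positions 0 and 6 hold 4 and 21; after swapping, the array is [21, 16, 29, 14, 0, 32, 4].
Count, for each position, how many later elements it exceeds:
21 → 16, 14, 0, 4 → 4
16 → 14, 0, 4 → 3
29 → 14, 0, 4 → 3
14 → 0, 4 → 2
0 → none → 0
32 → 4 → 1
4 → none → 0
Sum: 4 + 3 + 3 + 2 + 0 + 1 + 0 = 13
Change: 13 − 8 = +5

+5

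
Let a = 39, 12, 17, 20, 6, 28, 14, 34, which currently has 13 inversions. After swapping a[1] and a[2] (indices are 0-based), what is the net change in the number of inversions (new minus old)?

+1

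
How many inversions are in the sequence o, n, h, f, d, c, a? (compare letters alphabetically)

21

For each element, count later entries that are smaller:
o → n, h, f, d, c, a → 6
n → h, f, d, c, a → 5
h → f, d, c, a → 4
f → d, c, a → 3
d → c, a → 2
c → a → 1
a → none → 0
Sum: 6 + 5 + 4 + 3 + 2 + 1 + 0 = 21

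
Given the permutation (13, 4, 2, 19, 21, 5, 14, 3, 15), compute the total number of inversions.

16 inversions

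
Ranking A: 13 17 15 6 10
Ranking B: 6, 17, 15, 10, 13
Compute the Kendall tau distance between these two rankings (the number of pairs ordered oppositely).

6

Assign each item its position (1..5) in the first ordering, then rewrite the second ordering as that position sequence:
positions: 13→1, 17→2, 15→3, 6→4, 10→5
second ordering as positions: [4, 2, 3, 5, 1]
Discordant pairs = inversions in this position sequence.
4: 2, 3, 1 → 3
2: 1 → 1
3: 1 → 1
5: 1 → 1
1: 0
Total: 3 + 1 + 1 + 1 + 0 = 6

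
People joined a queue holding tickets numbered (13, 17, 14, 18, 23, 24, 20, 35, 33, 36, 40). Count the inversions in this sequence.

4

For each element, count later entries that are smaller:
13: 0
17: 1
14: 0
18: 0
23: 1
24: 1
20: 0
35: 1
33: 0
36: 0
40: 0
Sum: 0 + 1 + 0 + 0 + 1 + 1 + 0 + 1 + 0 + 0 + 0 = 4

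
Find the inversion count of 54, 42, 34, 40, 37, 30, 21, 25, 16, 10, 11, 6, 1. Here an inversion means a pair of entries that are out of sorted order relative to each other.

74

Element-by-element contributions:
54: 12
42: 11
34: 8
40: 9
37: 8
30: 7
21: 5
25: 5
16: 4
10: 2
11: 2
6: 1
1: 0
Sum: 12 + 11 + 8 + 9 + 8 + 7 + 5 + 5 + 4 + 2 + 2 + 1 + 0 = 74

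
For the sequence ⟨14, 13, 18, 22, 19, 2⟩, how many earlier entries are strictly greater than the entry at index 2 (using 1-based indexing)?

1 such element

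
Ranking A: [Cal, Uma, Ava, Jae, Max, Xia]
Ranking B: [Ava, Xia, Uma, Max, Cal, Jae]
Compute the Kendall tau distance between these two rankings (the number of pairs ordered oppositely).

Assign each item its position (1..6) in the first ordering, then rewrite the second ordering as that position sequence:
positions: Cal→1, Uma→2, Ava→3, Jae→4, Max→5, Xia→6
second ordering as positions: [3, 6, 2, 5, 1, 4]
Discordant pairs = inversions in this position sequence.
3: 2, 1 → 2
6: 2, 5, 1, 4 → 4
2: 1 → 1
5: 1, 4 → 2
1: 0
4: 0
Total: 2 + 4 + 1 + 2 + 0 + 0 = 9

9 discordant pairs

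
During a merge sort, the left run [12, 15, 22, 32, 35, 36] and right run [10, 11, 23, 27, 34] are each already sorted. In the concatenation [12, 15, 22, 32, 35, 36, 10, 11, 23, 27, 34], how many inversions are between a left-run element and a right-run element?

For each element r of the right run, count left-run elements greater than r:
r = 10: 12, 15, 22, 32, 35, 36 → 6
r = 11: 12, 15, 22, 32, 35, 36 → 6
r = 23: 32, 35, 36 → 3
r = 27: 32, 35, 36 → 3
r = 34: 35, 36 → 2
Cross-inversions: 6 + 6 + 3 + 3 + 2 = 20

20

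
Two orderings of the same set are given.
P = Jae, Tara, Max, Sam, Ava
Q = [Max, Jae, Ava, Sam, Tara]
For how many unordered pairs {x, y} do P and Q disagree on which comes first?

5 disagreeing pairs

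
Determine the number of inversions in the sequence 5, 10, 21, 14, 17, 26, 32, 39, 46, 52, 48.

For each element, count later entries that are smaller:
5 → none → 0
10 → none → 0
21 → 14, 17 → 2
14 → none → 0
17 → none → 0
26 → none → 0
32 → none → 0
39 → none → 0
46 → none → 0
52 → 48 → 1
48 → none → 0
Sum: 0 + 0 + 2 + 0 + 0 + 0 + 0 + 0 + 0 + 1 + 0 = 3

3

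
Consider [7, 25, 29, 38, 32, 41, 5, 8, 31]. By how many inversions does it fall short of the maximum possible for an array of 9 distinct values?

Maximum inversions for 9 distinct elements is C(9, 2) = 9·8/2 = 36.
Current inversions — for each element, count later smaller elements:
7: 1
25: 2
29: 2
38: 4
32: 3
41: 3
5: 0
8: 0
31: 0
Current total: 1 + 2 + 2 + 4 + 3 + 3 + 0 + 0 + 0 = 15
Shortfall: 36 − 15 = 21

21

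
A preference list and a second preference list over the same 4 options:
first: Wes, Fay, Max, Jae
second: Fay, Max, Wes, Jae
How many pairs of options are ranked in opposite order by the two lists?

2

Assign each item its position (1..4) in the first ordering, then rewrite the second ordering as that position sequence:
positions: Wes→1, Fay→2, Max→3, Jae→4
second ordering as positions: [2, 3, 1, 4]
Discordant pairs = inversions in this position sequence.
2: 1 → 1
3: 1 → 1
1: 0
4: 0
Total: 1 + 1 + 0 + 0 = 2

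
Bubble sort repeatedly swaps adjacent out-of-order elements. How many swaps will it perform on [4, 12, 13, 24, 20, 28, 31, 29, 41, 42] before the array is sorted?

Minimum adjacent swaps = number of inversions (each swap of adjacent out-of-order elements removes one inversion and no swap can remove more).
Count inversions — for each element, later elements that are smaller:
4: none → 0
12: none → 0
13: none → 0
24: 20 → 1
20: none → 0
28: none → 0
31: 29 → 1
29: none → 0
41: none → 0
42: none → 0
Total inversions: 0 + 0 + 0 + 1 + 0 + 0 + 1 + 0 + 0 + 0 = 2

2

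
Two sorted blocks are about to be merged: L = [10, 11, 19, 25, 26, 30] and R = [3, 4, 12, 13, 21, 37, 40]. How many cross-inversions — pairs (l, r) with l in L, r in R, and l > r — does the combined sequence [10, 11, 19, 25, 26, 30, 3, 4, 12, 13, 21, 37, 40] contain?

23

Take each right-half value and tally the left-half values above it:
r = 3: 10, 11, 19, 25, 26, 30 → 6
r = 4: 10, 11, 19, 25, 26, 30 → 6
r = 12: 19, 25, 26, 30 → 4
r = 13: 19, 25, 26, 30 → 4
r = 21: 25, 26, 30 → 3
r = 37: none → 0
r = 40: none → 0
Cross-inversions: 6 + 6 + 4 + 4 + 3 + 0 + 0 = 23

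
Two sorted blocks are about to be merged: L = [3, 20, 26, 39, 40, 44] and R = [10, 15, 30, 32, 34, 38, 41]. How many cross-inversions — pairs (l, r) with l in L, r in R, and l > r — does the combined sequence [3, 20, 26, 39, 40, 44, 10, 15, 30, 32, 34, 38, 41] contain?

23 cross-inversions

Count, for every r in R, how many entries of L exceed r:
r = 10: 20, 26, 39, 40, 44 → 5
r = 15: 20, 26, 39, 40, 44 → 5
r = 30: 39, 40, 44 → 3
r = 32: 39, 40, 44 → 3
r = 34: 39, 40, 44 → 3
r = 38: 39, 40, 44 → 3
r = 41: 44 → 1
Cross-inversions: 5 + 5 + 3 + 3 + 3 + 3 + 1 = 23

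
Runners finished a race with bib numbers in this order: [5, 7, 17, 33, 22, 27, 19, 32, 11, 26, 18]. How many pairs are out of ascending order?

Sweep left to right; for each value list the smaller values that follow it:
5 → none → 0
7 → none → 0
17 → 11 → 1
33 → 22, 27, 19, 32, 11, 26, 18 → 7
22 → 19, 11, 18 → 3
27 → 19, 11, 26, 18 → 4
19 → 11, 18 → 2
32 → 11, 26, 18 → 3
11 → none → 0
26 → 18 → 1
18 → none → 0
Sum: 0 + 0 + 1 + 7 + 3 + 4 + 2 + 3 + 0 + 1 + 0 = 21

21 inversions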